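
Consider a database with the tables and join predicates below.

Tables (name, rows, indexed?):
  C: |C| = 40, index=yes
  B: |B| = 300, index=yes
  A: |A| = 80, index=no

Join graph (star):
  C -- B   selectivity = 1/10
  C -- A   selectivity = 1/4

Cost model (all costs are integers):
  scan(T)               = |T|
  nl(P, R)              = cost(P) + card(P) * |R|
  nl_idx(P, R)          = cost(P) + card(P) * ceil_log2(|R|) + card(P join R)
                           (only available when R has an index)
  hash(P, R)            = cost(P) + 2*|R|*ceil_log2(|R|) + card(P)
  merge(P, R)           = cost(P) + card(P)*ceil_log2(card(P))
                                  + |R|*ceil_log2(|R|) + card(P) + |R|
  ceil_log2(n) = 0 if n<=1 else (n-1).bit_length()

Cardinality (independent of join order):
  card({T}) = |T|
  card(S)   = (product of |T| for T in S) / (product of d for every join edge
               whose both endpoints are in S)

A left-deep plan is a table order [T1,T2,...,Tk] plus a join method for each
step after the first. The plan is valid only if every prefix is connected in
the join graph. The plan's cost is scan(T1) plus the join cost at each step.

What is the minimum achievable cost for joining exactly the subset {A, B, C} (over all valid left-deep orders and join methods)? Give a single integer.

3400

Selinger DP over subsets of {A,B,C}:
  {C}: scan cost=40, card=40
  {B}: scan cost=300, card=300
  {A}: scan cost=80, card=80
  {BC}: card=1200; try (C,hash)→1080, (B,nl_idx)→1600, (C,nl_idx)→3300, (B,merge)→3320, (C,merge)→3580, (B,hash)→5480 …(+2); best=1080 via (C,hash)
  {AC}: card=800; try (C,hash)→640, (A,merge)→960, (C,merge)→1000, (A,hash)→1200, (C,nl_idx)→1360, (A,nl)→3240 …(+1); best=640 via (C,hash)
  {ABC}: card=24000; try (A,hash)→3400, (B,hash)→6840, (B,merge)→12440, (A,merge)→16120, (B,nl_idx)→31840, (A,nl)→97080 …(+1); best=3400 via (A,hash)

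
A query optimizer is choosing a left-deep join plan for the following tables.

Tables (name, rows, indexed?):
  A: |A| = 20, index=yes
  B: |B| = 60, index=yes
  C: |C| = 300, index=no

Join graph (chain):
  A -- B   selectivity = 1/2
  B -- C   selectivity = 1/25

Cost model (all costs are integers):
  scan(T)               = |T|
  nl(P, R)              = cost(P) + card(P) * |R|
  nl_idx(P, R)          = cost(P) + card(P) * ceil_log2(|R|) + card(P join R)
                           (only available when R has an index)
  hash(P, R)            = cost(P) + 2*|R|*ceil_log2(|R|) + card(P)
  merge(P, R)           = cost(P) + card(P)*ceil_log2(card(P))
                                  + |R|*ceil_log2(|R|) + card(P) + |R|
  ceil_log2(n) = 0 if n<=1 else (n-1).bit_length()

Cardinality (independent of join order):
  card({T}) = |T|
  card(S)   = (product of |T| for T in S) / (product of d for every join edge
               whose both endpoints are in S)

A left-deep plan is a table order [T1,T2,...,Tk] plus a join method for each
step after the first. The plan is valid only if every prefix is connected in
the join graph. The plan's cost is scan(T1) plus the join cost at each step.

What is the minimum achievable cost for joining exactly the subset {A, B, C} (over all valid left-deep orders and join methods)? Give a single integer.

Selinger DP over subsets of {A,B,C}:
  {A}: scan cost=20, card=20
  {B}: scan cost=60, card=60
  {C}: scan cost=300, card=300
  {AB}: card=600; try (A,hash)→320, (B,merge)→560, (A,merge)→600, (B,nl_idx)→740, (B,hash)→760, (A,nl_idx)→960 …(+2); best=320 via (A,hash)
  {BC}: card=720; try (B,hash)→1320, (B,nl_idx)→2820, (C,merge)→3480, (B,merge)→3720, (C,hash)→5520, (C,nl)→18060 …(+1); best=1320 via (B,hash)
  {ABC}: card=7200; try (A,hash)→2240, (C,hash)→6320, (A,merge)→9360, (C,merge)→9920, (A,nl_idx)→12120, (A,nl)→15720 …(+1); best=2240 via (A,hash)

2240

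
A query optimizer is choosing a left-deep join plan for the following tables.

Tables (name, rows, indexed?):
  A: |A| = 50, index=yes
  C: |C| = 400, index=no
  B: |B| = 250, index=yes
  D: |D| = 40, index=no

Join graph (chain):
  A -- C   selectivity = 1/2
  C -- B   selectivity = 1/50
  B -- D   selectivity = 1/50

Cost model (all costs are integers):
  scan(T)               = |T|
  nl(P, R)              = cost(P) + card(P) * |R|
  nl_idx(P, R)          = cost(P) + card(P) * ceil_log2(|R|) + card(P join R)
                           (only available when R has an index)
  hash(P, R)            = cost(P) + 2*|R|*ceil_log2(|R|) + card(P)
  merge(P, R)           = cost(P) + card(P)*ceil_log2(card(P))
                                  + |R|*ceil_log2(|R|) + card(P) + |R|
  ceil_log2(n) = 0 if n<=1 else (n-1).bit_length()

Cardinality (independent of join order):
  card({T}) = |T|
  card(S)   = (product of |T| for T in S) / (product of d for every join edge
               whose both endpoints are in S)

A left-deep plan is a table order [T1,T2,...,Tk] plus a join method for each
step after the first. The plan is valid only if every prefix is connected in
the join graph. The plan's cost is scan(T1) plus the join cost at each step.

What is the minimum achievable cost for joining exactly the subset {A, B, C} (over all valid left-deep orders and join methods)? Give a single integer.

Selinger DP over subsets of {A,B,C}:
  {A}: scan cost=50, card=50
  {C}: scan cost=400, card=400
  {B}: scan cost=250, card=250
  {AC}: card=10000; try (A,hash)→1400, (C,merge)→4400, (A,merge)→4750, (C,hash)→7300, (A,nl_idx)→12800, (C,nl)→20050 …(+1); best=1400 via (A,hash)
  {BC}: card=2000; try (B,hash)→4800, (B,nl_idx)→5600, (C,merge)→6500, (B,merge)→6650, (C,hash)→7700, (C,nl)→100250 …(+1); best=4800 via (B,hash)
  {ABC}: card=50000; try (A,hash)→7400, (B,hash)→15400, (A,merge)→29150, (A,nl_idx)→66800, (A,nl)→104800, (B,nl_idx)→131400 …(+2); best=7400 via (A,hash)

7400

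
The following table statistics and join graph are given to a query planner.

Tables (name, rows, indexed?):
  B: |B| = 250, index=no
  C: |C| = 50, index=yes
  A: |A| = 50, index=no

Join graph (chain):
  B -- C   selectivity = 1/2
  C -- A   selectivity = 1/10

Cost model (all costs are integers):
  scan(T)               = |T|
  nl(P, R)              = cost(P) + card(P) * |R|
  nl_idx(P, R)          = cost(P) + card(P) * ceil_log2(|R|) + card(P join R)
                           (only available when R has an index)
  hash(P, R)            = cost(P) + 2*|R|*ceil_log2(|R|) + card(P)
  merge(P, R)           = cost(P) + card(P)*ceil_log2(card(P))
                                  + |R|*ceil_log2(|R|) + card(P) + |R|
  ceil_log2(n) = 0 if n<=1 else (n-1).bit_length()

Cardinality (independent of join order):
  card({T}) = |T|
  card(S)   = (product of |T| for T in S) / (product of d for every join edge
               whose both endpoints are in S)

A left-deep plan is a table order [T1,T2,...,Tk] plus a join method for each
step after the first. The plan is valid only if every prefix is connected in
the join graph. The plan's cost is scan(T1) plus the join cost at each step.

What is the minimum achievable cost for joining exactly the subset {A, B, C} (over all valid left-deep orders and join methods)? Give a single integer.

Selinger DP over subsets of {A,B,C}:
  {B}: scan cost=250, card=250
  {C}: scan cost=50, card=50
  {A}: scan cost=50, card=50
  {BC}: card=6250; try (C,hash)→1100, (B,merge)→2650, (C,merge)→2850, (B,hash)→4100, (C,nl_idx)→8000, (B,nl)→12550 …(+1); best=1100 via (C,hash)
  {AC}: card=250; try (C,nl_idx)→600, (C,hash)→700, (A,hash)→700, (C,merge)→750, (A,merge)→750, (C,nl)→2550 …(+1); best=600 via (C,nl_idx)
  {ABC}: card=31250; try (B,hash)→4850, (B,merge)→5100, (A,hash)→7950, (B,nl)→63100, (A,merge)→88950, (A,nl)→313600; best=4850 via (B,hash)

4850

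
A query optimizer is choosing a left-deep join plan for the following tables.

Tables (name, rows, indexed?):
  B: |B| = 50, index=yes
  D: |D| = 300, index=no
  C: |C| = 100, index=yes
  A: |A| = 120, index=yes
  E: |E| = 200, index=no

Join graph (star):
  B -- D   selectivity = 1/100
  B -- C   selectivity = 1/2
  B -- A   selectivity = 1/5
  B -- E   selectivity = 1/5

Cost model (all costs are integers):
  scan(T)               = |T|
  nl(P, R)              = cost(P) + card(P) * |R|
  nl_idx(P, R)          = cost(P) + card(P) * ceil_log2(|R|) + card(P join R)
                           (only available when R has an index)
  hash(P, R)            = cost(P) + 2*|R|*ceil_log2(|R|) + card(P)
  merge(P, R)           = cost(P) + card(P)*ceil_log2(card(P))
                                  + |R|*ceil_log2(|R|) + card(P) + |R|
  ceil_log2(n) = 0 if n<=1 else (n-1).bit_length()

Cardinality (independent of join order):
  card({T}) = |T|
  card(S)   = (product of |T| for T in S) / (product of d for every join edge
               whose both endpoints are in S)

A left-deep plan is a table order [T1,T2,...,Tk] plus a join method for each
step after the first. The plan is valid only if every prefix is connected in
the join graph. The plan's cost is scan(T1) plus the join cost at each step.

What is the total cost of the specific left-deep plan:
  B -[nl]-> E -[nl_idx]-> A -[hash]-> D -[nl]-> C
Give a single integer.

step 1: scan B: cost=50, card=50
step 2: join E via nl
    card(P join E) = 50*200/(5) = 2000
    cost = 50 + 50*200 = 10050
step 3: join A via nl_idx
    card(P join A) = 2000*120/(5) = 48000
    cost = 10050 + 2000*7 + 48000 = 72050
step 4: join D via hash
    card(P join D) = 48000*300/(100) = 144000
    cost = 72050 + 2*300*9 + 48000 = 125450
step 5: join C via nl
    card(P join C) = 144000*100/(2) = 7200000
    cost = 125450 + 144000*100 = 14525450

14525450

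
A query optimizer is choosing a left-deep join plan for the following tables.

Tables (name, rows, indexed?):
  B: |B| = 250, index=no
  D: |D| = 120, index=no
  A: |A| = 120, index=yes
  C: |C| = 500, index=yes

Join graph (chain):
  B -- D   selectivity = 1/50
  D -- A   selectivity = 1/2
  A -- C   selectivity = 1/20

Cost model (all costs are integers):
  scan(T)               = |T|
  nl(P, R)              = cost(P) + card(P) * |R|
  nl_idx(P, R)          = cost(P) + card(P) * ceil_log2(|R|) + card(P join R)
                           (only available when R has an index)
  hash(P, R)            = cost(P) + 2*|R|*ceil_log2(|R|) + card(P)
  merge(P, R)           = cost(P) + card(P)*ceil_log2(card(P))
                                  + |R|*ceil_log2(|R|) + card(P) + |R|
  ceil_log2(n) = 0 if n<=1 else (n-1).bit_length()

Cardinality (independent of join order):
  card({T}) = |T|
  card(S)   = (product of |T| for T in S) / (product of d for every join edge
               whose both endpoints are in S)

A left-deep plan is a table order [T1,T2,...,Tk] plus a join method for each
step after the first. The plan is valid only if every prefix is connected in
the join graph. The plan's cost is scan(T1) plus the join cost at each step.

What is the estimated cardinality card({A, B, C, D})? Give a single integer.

Tables in S: A(120), B(250), C(500), D(120)
Edges inside S: B-D(d=50), D-A(d=2), A-C(d=20)
numerator = 120 * 250 * 500 * 120 = 1800000000
denominator = 50 * 2 * 20 = 2000
card(S) = 1800000000 / 2000 = 900000

900000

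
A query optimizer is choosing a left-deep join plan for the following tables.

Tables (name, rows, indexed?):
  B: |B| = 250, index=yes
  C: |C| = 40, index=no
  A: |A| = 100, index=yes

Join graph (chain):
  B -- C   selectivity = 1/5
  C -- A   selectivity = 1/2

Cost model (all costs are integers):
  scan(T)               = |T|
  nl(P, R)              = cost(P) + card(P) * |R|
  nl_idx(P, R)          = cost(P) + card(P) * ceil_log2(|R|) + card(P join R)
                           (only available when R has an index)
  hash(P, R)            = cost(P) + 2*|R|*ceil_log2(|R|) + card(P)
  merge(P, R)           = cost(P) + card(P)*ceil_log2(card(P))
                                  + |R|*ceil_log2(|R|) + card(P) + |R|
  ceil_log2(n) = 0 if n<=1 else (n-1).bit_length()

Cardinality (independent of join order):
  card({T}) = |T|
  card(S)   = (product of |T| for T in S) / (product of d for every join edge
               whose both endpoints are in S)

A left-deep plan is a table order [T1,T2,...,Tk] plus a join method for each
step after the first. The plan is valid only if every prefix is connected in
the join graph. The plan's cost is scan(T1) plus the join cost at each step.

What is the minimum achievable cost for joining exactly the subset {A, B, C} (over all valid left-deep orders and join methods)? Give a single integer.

4380

Selinger DP over subsets of {A,B,C}:
  {B}: scan cost=250, card=250
  {C}: scan cost=40, card=40
  {A}: scan cost=100, card=100
  {BC}: card=2000; try (C,hash)→980, (B,nl_idx)→2360, (B,merge)→2570, (C,merge)→2780, (B,hash)→4080, (B,nl)→10040 …(+1); best=980 via (C,hash)
  {AC}: card=2000; try (C,hash)→680, (A,merge)→1120, (C,merge)→1180, (A,hash)→1480, (A,nl_idx)→2320, (A,nl)→4040 …(+1); best=680 via (C,hash)
  {ABC}: card=100000; try (A,hash)→4380, (B,hash)→6680, (A,merge)→25780, (B,merge)→26930, (A,nl_idx)→114980, (B,nl_idx)→116680 …(+2); best=4380 via (A,hash)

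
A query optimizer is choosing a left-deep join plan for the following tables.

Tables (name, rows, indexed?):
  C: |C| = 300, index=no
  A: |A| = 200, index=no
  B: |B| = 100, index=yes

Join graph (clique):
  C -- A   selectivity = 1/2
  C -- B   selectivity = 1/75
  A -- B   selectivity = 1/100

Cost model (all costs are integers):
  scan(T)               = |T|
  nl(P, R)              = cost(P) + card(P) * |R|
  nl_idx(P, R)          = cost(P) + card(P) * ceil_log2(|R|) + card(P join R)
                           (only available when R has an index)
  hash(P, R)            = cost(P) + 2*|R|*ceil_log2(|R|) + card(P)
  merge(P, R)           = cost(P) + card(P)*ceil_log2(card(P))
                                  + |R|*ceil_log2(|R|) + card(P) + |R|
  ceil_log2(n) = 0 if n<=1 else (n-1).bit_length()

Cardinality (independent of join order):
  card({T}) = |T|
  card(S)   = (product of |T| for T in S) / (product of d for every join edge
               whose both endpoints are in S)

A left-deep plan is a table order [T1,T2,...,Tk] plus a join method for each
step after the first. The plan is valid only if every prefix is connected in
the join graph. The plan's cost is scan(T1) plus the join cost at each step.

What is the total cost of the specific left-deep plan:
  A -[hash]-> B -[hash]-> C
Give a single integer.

7400

step 1: scan A: cost=200, card=200
step 2: join B via hash
    card(P join B) = 200*100/(100) = 200
    cost = 200 + 2*100*7 + 200 = 1800
step 3: join C via hash
    card(P join C) = 200*300/(2*75) = 400
    cost = 1800 + 2*300*9 + 200 = 7400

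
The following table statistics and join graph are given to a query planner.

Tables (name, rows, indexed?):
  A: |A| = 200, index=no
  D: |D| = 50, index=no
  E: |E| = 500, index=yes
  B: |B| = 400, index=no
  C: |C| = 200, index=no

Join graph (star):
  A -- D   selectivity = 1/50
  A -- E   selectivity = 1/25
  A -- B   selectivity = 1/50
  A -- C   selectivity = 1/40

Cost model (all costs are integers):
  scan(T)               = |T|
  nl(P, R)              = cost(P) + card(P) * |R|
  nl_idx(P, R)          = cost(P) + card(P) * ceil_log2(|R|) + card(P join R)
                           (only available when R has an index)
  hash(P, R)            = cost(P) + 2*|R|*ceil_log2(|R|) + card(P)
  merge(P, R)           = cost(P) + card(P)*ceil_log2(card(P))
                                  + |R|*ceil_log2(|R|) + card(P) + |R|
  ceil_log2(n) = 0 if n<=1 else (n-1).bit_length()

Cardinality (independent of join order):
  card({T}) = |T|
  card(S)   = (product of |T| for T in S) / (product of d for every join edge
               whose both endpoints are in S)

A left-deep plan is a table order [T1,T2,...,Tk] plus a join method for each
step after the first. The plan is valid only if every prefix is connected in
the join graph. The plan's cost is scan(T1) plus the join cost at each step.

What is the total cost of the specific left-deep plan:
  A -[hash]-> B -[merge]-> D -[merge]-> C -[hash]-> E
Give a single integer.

65150

step 1: scan A: cost=200, card=200
step 2: join B via hash
    card(P join B) = 200*400/(50) = 1600
    cost = 200 + 2*400*9 + 200 = 7600
step 3: join D via merge
    card(P join D) = 1600*50/(50) = 1600
    cost = 7600 + 1600*11 + 50*6 + 1600 + 50 = 27150
step 4: join C via merge
    card(P join C) = 1600*200/(40) = 8000
    cost = 27150 + 1600*11 + 200*8 + 1600 + 200 = 48150
step 5: join E via hash
    card(P join E) = 8000*500/(25) = 160000
    cost = 48150 + 2*500*9 + 8000 = 65150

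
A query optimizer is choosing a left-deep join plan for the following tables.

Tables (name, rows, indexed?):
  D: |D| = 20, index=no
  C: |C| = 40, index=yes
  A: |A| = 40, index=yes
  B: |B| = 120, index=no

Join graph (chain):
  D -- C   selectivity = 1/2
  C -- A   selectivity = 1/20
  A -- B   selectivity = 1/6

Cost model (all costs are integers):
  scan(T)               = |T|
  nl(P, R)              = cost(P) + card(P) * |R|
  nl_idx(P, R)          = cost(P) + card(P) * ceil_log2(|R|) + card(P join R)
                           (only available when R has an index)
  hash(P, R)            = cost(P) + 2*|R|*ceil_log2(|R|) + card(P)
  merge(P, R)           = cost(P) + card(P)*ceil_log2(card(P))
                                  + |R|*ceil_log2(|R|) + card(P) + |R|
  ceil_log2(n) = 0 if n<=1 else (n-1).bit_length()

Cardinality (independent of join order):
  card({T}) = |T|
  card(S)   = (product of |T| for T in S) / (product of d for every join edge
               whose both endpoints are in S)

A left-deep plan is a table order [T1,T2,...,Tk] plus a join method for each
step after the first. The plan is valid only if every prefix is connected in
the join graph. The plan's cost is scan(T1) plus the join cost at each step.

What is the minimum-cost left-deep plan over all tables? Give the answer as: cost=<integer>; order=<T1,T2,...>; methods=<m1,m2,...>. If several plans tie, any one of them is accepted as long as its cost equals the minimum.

cost=3120; order=A,C,D,B; methods=nl_idx,hash,hash

Selinger DP (subsets sized 1..n):
  {D}: scan cost=20, card=20
  {C}: scan cost=40, card=40
  {A}: scan cost=40, card=40
  {B}: scan cost=120, card=120
  {CD}: card=400; try (D,hash)→280, (C,merge)→420, (D,merge)→440, (C,hash)→520, (C,nl_idx)→540, (C,nl)→820 …(+1); best=280 via (D,hash)
  {AC}: card=80; try (C,nl_idx)→360, (A,nl_idx)→360, (C,hash)→560, (A,hash)→560, (C,merge)→600, (A,merge)→600 …(+2); best=360 via (C,nl_idx)
  {AB}: card=800; try (A,hash)→720, (B,merge)→1280, (A,merge)→1360, (A,nl_idx)→1640, (B,hash)→1760, (B,nl)→4840 …(+1); best=720 via (A,hash)
  {ACD}: card=800; try (D,hash)→640, (D,merge)→1120, (A,hash)→1160, (D,nl)→1960, (A,nl_idx)→3480, (A,merge)→4560 …(+1); best=640 via (D,hash)
  {ABC}: card=1600; try (B,merge)→1960, (C,hash)→2000, (B,hash)→2120, (C,nl_idx)→7120, (C,merge)→9800, (B,nl)→9960 …(+1); best=1960 via (B,merge)
  {ABCD}: card=16000; try (B,hash)→3120, (D,hash)→3760, (B,merge)→10400, (D,merge)→21280, (D,nl)→33960, (B,nl)→96640; best=3120 via (B,hash)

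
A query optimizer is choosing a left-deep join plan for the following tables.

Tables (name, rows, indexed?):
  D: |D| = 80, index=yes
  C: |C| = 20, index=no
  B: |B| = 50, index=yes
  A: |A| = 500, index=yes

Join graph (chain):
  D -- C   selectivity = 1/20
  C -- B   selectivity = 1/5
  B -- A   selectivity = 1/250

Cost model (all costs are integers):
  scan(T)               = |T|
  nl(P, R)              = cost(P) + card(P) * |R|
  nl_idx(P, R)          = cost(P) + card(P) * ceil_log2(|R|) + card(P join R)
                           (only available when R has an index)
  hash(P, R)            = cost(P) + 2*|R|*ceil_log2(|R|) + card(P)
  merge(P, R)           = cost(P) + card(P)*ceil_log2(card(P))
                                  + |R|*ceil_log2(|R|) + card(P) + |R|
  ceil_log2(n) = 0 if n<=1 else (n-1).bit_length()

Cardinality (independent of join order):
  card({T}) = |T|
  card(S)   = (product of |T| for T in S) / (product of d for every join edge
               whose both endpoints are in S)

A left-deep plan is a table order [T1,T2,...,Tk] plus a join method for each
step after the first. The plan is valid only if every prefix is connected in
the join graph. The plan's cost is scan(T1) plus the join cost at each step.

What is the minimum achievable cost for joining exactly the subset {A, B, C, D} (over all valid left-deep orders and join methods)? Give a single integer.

Selinger DP over subsets of {A,B,C,D}:
  {D}: scan cost=80, card=80
  {C}: scan cost=20, card=20
  {B}: scan cost=50, card=50
  {A}: scan cost=500, card=500
  {CD}: card=80; try (D,nl_idx)→240, (C,hash)→360, (D,merge)→780, (C,merge)→840, (D,hash)→1160, (D,nl)→1620 …(+1); best=240 via (D,nl_idx)
  {BC}: card=200; try (C,hash)→300, (B,nl_idx)→340, (B,merge)→490, (C,merge)→520, (B,hash)→640, (B,nl)→1020 …(+1); best=300 via (C,hash)
  {AB}: card=100; try (A,nl_idx)→600, (B,hash)→1600, (B,nl_idx)→3600, (A,merge)→5400, (B,merge)→5850, (A,hash)→9100 …(+2); best=600 via (A,nl_idx)
  {BCD}: card=800; try (B,hash)→920, (B,merge)→1230, (B,nl_idx)→1520, (D,hash)→1620, (D,nl_idx)→2500, (D,merge)→2740 …(+2); best=920 via (B,hash)
  {ABC}: card=400; try (C,hash)→900, (C,merge)→1520, (A,nl_idx)→2500, (C,nl)→2600, (A,merge)→7100, (A,hash)→9500 …(+1); best=900 via (C,hash)
  {ABCD}: card=1600; try (D,hash)→2420, (D,nl_idx)→5300, (D,merge)→5540, (A,nl_idx)→9720, (A,hash)→10720, (A,merge)→14720 …(+2); best=2420 via (D,hash)

2420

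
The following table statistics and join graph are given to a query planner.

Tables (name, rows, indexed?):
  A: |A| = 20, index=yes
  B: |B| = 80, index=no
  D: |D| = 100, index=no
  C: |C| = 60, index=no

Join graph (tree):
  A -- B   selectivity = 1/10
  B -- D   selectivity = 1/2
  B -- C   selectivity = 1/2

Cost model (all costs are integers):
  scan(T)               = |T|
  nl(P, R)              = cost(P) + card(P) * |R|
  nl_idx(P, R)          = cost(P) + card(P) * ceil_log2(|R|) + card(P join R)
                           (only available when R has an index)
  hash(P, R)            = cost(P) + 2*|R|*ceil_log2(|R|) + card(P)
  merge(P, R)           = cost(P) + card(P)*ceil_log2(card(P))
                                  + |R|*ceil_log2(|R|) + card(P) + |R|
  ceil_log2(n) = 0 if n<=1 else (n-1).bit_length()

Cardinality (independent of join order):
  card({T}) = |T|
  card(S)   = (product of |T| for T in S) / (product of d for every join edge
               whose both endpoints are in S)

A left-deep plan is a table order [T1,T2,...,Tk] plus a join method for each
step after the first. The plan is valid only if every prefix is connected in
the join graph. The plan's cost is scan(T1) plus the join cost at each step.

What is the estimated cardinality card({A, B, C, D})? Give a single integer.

Tables in S: A(20), B(80), C(60), D(100)
Edges inside S: A-B(d=10), B-D(d=2), B-C(d=2)
numerator = 20 * 80 * 60 * 100 = 9600000
denominator = 10 * 2 * 2 = 40
card(S) = 9600000 / 40 = 240000

240000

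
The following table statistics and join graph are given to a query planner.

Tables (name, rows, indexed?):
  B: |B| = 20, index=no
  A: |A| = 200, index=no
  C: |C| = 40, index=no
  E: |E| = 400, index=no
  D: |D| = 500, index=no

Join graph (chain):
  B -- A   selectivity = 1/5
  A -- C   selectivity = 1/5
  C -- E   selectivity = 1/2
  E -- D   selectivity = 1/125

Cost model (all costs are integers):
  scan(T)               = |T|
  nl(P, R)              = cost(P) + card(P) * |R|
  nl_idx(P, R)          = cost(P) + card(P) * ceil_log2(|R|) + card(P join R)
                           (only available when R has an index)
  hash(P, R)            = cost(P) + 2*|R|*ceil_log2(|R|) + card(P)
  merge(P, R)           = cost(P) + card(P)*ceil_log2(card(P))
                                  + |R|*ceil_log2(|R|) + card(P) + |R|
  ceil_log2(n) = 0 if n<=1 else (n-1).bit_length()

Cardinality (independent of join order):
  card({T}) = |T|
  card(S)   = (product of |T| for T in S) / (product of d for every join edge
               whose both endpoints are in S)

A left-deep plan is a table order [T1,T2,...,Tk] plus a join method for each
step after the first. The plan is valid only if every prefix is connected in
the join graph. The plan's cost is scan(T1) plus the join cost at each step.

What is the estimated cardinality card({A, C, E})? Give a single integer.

320000

Tables in S: A(200), C(40), E(400)
Edges inside S: A-C(d=5), C-E(d=2)
numerator = 200 * 40 * 400 = 3200000
denominator = 5 * 2 = 10
card(S) = 3200000 / 10 = 320000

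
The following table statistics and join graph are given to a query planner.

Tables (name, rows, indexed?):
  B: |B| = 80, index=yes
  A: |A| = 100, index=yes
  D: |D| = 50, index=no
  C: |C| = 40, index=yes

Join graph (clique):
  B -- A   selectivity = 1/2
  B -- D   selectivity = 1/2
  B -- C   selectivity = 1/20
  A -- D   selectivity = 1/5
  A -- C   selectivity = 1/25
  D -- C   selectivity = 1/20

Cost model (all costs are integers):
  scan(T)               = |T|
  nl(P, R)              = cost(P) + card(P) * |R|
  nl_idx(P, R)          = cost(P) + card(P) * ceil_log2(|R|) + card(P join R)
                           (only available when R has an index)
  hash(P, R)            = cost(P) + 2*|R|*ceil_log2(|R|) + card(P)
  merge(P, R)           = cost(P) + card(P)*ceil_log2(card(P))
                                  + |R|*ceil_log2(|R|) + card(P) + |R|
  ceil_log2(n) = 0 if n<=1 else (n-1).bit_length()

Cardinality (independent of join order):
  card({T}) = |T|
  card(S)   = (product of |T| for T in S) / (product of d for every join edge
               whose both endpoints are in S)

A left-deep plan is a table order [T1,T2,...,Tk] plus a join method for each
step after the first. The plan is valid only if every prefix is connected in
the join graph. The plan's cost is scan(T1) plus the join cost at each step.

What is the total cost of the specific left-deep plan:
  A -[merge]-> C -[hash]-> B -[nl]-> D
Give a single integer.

18460

step 1: scan A: cost=100, card=100
step 2: join C via merge
    card(P join C) = 100*40/(25) = 160
    cost = 100 + 100*7 + 40*6 + 100 + 40 = 1180
step 3: join B via hash
    card(P join B) = 160*80/(2*20) = 320
    cost = 1180 + 2*80*7 + 160 = 2460
step 4: join D via nl
    card(P join D) = 320*50/(2*5*20) = 80
    cost = 2460 + 320*50 = 18460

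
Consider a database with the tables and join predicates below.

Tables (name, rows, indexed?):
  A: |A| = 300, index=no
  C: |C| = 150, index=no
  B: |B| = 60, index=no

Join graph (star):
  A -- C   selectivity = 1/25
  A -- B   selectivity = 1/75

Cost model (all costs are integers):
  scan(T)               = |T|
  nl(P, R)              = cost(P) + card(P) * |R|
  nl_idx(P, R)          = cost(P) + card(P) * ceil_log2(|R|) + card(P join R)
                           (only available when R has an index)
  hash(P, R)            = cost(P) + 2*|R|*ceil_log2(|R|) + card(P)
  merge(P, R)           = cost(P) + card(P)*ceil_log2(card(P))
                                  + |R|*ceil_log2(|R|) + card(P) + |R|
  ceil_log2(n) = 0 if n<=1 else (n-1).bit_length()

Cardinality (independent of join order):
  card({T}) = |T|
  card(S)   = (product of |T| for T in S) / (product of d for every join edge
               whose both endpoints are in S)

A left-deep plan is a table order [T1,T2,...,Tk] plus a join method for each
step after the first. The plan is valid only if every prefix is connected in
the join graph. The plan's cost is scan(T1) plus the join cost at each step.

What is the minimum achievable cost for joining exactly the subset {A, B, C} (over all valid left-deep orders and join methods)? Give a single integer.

3960

Selinger DP over subsets of {A,B,C}:
  {A}: scan cost=300, card=300
  {C}: scan cost=150, card=150
  {B}: scan cost=60, card=60
  {AC}: card=1800; try (C,hash)→3000, (A,merge)→4500, (C,merge)→4650, (A,hash)→5700, (A,nl)→45150, (C,nl)→45300; best=3000 via (C,hash)
  {AB}: card=240; try (B,hash)→1320, (A,merge)→3480, (B,merge)→3720, (A,hash)→5520, (A,nl)→18060, (B,nl)→18300; best=1320 via (B,hash)
  {ABC}: card=1440; try (C,hash)→3960, (C,merge)→4830, (B,hash)→5520, (B,merge)→25020, (C,nl)→37320, (B,nl)→111000; best=3960 via (C,hash)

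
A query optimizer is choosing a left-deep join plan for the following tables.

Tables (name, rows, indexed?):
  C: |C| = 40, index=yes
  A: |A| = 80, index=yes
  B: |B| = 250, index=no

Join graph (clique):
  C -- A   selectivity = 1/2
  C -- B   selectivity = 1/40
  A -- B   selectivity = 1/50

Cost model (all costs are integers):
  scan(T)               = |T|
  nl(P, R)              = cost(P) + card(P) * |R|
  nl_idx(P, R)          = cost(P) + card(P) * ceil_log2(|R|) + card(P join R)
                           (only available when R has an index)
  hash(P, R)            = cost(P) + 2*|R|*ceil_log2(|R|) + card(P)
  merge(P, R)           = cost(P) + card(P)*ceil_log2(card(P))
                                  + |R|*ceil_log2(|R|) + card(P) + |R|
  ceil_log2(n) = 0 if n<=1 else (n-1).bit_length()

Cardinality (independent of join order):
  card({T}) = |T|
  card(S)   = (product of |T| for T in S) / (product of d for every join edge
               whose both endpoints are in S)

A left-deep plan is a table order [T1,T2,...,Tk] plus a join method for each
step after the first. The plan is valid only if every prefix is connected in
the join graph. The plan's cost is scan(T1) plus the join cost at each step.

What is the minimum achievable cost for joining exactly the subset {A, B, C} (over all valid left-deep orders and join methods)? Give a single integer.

Selinger DP over subsets of {A,B,C}:
  {C}: scan cost=40, card=40
  {A}: scan cost=80, card=80
  {B}: scan cost=250, card=250
  {AC}: card=1600; try (C,hash)→640, (A,merge)→960, (C,merge)→1000, (A,hash)→1200, (A,nl_idx)→1920, (C,nl_idx)→2160 …(+2); best=640 via (C,hash)
  {BC}: card=250; try (C,hash)→980, (C,nl_idx)→2000, (B,merge)→2570, (C,merge)→2780, (B,hash)→4080, (B,nl)→10040 …(+1); best=980 via (C,hash)
  {AB}: card=400; try (A,hash)→1620, (A,nl_idx)→2400, (B,merge)→2970, (A,merge)→3140, (B,hash)→4160, (B,nl)→20080 …(+1); best=1620 via (A,hash)
  {ABC}: card=200; try (A,hash)→2350, (C,hash)→2500, (A,nl_idx)→2930, (A,merge)→3870, (C,nl_idx)→4220, (C,merge)→5900 …(+5); best=2350 via (A,hash)

2350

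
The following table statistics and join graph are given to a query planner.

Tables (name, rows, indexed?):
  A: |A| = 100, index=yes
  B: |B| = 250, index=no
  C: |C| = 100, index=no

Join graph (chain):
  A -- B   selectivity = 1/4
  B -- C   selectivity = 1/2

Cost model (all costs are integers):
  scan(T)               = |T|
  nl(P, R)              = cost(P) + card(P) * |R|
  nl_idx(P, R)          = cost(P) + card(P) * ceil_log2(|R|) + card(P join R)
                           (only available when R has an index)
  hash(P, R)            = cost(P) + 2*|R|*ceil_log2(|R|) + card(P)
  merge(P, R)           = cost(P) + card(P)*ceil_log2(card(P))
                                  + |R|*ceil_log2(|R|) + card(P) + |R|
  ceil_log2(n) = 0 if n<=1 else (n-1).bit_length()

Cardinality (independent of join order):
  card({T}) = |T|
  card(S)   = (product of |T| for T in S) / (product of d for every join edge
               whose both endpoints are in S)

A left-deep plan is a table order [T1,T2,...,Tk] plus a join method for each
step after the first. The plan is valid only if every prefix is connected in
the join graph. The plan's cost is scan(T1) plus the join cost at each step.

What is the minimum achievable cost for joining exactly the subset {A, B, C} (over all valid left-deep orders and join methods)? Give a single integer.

9550

Selinger DP over subsets of {A,B,C}:
  {A}: scan cost=100, card=100
  {B}: scan cost=250, card=250
  {C}: scan cost=100, card=100
  {AB}: card=6250; try (A,hash)→1900, (B,merge)→3150, (A,merge)→3300, (B,hash)→4200, (A,nl_idx)→8250, (B,nl)→25100 …(+1); best=1900 via (A,hash)
  {BC}: card=12500; try (C,hash)→1900, (B,merge)→3150, (C,merge)→3300, (B,hash)→4200, (B,nl)→25100, (C,nl)→25250; best=1900 via (C,hash)
  {ABC}: card=312500; try (C,hash)→9550, (A,hash)→15800, (C,merge)→90200, (A,merge)→190200, (A,nl_idx)→401900, (C,nl)→626900 …(+1); best=9550 via (C,hash)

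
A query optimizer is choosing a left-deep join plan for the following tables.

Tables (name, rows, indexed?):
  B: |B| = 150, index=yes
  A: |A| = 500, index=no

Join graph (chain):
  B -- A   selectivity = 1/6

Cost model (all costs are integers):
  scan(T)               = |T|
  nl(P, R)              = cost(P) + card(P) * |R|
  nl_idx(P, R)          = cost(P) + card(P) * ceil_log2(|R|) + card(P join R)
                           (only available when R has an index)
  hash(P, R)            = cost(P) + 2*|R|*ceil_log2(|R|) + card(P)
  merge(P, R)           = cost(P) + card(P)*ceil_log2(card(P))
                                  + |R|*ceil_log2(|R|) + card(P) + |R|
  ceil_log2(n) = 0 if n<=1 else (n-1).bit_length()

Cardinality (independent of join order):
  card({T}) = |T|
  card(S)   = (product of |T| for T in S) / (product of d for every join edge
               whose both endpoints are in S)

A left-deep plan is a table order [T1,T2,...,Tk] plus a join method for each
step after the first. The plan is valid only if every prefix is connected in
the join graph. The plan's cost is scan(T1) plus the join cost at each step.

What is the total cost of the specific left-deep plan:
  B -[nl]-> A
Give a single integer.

step 1: scan B: cost=150, card=150
step 2: join A via nl
    card(P join A) = 150*500/(6) = 12500
    cost = 150 + 150*500 = 75150

75150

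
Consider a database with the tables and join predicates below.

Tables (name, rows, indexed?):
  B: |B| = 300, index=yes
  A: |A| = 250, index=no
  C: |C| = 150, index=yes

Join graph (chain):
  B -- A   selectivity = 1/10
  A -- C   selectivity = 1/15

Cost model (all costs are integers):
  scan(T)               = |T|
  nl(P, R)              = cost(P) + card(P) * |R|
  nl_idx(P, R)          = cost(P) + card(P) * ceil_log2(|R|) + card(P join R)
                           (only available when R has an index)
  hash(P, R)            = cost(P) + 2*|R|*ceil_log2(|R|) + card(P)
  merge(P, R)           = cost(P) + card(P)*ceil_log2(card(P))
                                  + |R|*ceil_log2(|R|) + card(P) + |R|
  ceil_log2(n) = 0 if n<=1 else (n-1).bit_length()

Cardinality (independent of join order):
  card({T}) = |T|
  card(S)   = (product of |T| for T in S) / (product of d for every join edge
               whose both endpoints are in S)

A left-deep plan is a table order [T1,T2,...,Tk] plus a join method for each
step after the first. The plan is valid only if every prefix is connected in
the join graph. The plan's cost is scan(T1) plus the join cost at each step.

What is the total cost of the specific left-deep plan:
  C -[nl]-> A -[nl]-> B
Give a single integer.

step 1: scan C: cost=150, card=150
step 2: join A via nl
    card(P join A) = 150*250/(15) = 2500
    cost = 150 + 150*250 = 37650
step 3: join B via nl
    card(P join B) = 2500*300/(10) = 75000
    cost = 37650 + 2500*300 = 787650

787650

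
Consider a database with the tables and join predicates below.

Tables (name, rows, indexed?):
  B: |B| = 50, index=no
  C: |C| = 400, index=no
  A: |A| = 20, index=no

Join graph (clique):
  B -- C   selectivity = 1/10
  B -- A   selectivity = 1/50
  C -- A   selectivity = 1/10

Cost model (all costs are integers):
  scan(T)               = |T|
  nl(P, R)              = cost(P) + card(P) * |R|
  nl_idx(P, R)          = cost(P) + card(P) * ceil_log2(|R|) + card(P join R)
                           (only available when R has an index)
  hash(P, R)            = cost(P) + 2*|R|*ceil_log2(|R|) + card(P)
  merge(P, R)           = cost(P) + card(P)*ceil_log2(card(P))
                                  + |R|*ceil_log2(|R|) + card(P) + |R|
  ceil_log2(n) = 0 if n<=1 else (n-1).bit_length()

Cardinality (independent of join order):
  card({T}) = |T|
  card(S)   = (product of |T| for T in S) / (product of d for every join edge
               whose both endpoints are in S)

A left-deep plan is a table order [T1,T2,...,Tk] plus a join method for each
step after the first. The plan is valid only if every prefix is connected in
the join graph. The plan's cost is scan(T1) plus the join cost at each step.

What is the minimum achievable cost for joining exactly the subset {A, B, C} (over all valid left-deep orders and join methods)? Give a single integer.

Selinger DP over subsets of {A,B,C}:
  {B}: scan cost=50, card=50
  {C}: scan cost=400, card=400
  {A}: scan cost=20, card=20
  {BC}: card=2000; try (B,hash)→1400, (C,merge)→4400, (B,merge)→4750, (C,hash)→7300, (C,nl)→20050, (B,nl)→20400; best=1400 via (B,hash)
  {AB}: card=20; try (A,hash)→300, (B,merge)→490, (A,merge)→520, (B,hash)→640, (B,nl)→1020, (A,nl)→1050; best=300 via (A,hash)
  {AC}: card=800; try (A,hash)→1000, (C,merge)→4140, (A,merge)→4520, (C,hash)→7240, (C,nl)→8020, (A,nl)→8400; best=1000 via (A,hash)
  {ABC}: card=80; try (B,hash)→2400, (A,hash)→3600, (C,merge)→4420, (C,hash)→7520, (C,nl)→8300, (B,merge)→10150 …(+3); best=2400 via (B,hash)

2400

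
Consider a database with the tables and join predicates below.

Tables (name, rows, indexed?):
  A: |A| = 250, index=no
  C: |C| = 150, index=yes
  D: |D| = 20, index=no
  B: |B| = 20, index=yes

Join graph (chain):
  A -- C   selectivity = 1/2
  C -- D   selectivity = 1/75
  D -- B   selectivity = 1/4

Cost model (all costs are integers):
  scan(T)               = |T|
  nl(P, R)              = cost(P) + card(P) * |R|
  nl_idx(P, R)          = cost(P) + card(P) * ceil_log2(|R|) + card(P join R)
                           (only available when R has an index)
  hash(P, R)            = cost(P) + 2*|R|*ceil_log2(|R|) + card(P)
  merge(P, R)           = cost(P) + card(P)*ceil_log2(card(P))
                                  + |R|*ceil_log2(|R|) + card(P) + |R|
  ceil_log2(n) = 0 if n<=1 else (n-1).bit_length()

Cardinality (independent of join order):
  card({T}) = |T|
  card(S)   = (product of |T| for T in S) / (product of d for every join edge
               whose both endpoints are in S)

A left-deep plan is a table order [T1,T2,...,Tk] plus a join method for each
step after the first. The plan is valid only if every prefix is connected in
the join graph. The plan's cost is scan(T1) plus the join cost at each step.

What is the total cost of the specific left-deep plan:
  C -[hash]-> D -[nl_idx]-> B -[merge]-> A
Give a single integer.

step 1: scan C: cost=150, card=150
step 2: join D via hash
    card(P join D) = 150*20/(75) = 40
    cost = 150 + 2*20*5 + 150 = 500
step 3: join B via nl_idx
    card(P join B) = 40*20/(4) = 200
    cost = 500 + 40*5 + 200 = 900
step 4: join A via merge
    card(P join A) = 200*250/(2) = 25000
    cost = 900 + 200*8 + 250*8 + 200 + 250 = 4950

4950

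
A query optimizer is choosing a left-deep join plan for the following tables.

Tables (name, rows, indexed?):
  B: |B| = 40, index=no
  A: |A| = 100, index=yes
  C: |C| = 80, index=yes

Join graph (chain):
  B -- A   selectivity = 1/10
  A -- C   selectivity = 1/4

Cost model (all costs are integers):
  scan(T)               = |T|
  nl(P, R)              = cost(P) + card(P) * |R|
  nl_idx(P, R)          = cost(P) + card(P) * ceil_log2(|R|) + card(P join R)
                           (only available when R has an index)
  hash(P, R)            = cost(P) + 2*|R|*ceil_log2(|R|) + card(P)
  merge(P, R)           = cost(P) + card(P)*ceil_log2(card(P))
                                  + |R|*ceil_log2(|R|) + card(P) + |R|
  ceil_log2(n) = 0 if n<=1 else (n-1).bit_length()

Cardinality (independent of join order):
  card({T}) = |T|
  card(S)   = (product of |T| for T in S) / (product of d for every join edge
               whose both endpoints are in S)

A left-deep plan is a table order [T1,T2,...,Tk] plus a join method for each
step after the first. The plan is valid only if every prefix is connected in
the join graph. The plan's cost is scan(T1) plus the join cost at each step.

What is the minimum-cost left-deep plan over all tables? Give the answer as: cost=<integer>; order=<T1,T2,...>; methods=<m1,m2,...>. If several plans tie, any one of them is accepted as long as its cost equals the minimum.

Selinger DP (subsets sized 1..n):
  {B}: scan cost=40, card=40
  {A}: scan cost=100, card=100
  {C}: scan cost=80, card=80
  {AB}: card=400; try (B,hash)→680, (A,nl_idx)→720, (A,merge)→1120, (B,merge)→1180, (A,hash)→1480, (A,nl)→4040 …(+1); best=680 via (B,hash)
  {AC}: card=2000; try (C,hash)→1320, (A,merge)→1520, (C,merge)→1540, (A,hash)→1560, (A,nl_idx)→2640, (C,nl_idx)→2800 …(+2); best=1320 via (C,hash)
  {ABC}: card=8000; try (C,hash)→2200, (B,hash)→3800, (C,merge)→5320, (C,nl_idx)→11480, (B,merge)→25600, (C,nl)→32680 …(+1); best=2200 via (C,hash)

cost=2200; order=A,B,C; methods=hash,hash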